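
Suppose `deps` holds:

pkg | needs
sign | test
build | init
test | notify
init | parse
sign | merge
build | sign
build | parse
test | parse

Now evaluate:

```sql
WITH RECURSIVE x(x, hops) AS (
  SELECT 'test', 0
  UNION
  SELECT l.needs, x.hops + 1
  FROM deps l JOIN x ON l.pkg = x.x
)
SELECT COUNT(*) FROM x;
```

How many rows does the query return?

Base: (test, hops=0).
Iteration 1: edges from {test} -> (notify, hops=1), (parse, hops=1).
Iteration 2: no outgoing edges from {notify,parse}; recursion stops.
Total rows emitted: 3.

3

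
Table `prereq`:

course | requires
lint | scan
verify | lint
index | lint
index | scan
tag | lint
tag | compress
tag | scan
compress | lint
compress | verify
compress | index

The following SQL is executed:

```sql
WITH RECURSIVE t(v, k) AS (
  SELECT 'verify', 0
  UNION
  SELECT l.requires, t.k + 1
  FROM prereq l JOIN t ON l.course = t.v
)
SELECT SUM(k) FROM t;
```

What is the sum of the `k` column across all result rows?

3

Base: (verify, k=0).
Iteration 1: edges from {verify} -> (lint, k=1).
Iteration 2: edges from {lint} -> (scan, k=2).
Iteration 3: no outgoing edges from {scan}; recursion stops.
SUM(k) = 0 + 1 + 2 = 3.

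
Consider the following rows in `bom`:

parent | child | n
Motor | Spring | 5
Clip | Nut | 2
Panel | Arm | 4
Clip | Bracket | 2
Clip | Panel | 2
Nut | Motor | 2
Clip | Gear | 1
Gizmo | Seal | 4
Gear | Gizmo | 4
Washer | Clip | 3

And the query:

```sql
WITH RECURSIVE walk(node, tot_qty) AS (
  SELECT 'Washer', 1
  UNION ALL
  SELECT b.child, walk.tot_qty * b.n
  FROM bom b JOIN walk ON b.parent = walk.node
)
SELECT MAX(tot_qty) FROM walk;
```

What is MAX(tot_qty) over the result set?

60

Base: (Washer, tot_qty=1).
Iteration 1: components of {Washer} -> Clip = 1*3 = 3.
Iteration 2: components of {Clip} -> Bracket = 3*2 = 6, Gear = 3*1 = 3, Nut = 3*2 = 6, Panel = 3*2 = 6.
Iteration 3: components of {Bracket,Gear,Nut,Panel} -> Arm = 6*4 = 24, Gizmo = 3*4 = 12, Motor = 6*2 = 12.
Iteration 4: components of {Arm,Gizmo,Motor} -> Seal = 12*4 = 48, Spring = 12*5 = 60.
Iteration 5: no further components; recursion stops.
tot_qty values: 1, 3, 6, 3, 6, 6, 12, 12, 24, 48, 60; the maximum is 60.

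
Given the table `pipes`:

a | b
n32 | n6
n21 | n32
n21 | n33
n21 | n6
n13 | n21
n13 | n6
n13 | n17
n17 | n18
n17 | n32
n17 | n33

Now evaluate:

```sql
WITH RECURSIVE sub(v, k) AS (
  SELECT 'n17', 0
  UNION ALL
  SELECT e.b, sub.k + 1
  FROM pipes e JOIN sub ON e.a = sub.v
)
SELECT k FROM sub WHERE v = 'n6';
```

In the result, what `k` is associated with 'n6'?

Base: (n17, k=0).
Iteration 1: edges from {n17} -> (n18, k=1), (n32, k=1), (n33, k=1).
Iteration 2: edges from {n18,n32,n33} -> (n6, k=2).
Iteration 3: no outgoing edges from {n6}; recursion stops.

2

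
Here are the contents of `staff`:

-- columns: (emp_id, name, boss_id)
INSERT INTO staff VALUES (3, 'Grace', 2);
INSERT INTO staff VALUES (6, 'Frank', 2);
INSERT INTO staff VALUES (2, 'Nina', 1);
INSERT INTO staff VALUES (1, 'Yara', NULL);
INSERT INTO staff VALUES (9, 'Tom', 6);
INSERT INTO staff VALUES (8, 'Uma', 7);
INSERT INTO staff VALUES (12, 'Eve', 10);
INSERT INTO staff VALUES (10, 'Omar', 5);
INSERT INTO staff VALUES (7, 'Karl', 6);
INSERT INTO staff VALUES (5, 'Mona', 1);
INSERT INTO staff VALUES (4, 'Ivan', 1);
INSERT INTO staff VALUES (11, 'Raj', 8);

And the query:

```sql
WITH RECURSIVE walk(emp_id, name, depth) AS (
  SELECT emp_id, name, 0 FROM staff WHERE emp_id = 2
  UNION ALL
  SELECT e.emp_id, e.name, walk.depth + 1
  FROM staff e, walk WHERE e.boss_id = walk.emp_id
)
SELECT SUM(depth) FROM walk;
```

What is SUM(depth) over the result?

Base: emp_id=2 (Nina) at depth 0.
Iteration 1: rows with boss_id in {2} -> Grace (id 3, depth 1), Frank (id 6, depth 1).
Iteration 2: rows with boss_id in {3,6} -> Karl (id 7, depth 2), Tom (id 9, depth 2).
Iteration 3: rows with boss_id in {7,9} -> Uma (id 8, depth 3).
Iteration 4: rows with boss_id in {8} -> Raj (id 11, depth 4).
Iteration 5: no rows with boss_id in {11}; recursion stops.
SUM(depth) = 0 + 1 + 1 + 2 + 2 + 3 + 4 = 13.

13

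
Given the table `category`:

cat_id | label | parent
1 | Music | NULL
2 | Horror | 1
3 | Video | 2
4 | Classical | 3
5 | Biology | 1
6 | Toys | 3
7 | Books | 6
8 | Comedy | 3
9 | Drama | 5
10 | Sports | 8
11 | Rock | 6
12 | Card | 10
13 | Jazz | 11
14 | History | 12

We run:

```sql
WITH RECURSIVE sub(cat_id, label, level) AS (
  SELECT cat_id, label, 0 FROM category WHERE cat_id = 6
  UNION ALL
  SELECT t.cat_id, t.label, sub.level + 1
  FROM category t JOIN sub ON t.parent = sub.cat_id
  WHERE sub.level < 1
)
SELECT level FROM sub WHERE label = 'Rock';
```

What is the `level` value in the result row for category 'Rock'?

1

Base: cat_id=6 (Toys) at level 0.
Iteration 1: rows with parent in {6} -> Books (id 7, level 1), Rock (id 11, level 1).
Iteration 2: level < 1 fails for all current rows; recursion stops.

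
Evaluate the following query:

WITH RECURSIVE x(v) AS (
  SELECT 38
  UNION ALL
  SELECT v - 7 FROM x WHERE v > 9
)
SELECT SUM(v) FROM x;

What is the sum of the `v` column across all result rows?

123

Base: v=38.
Iteration 1: 38 > 9 holds -> v = 38 - 7 = 31.
Iteration 2: 31 > 9 holds -> v = 31 - 7 = 24.
Iteration 3: 24 > 9 holds -> v = 24 - 7 = 17.
Iteration 4: 17 > 9 holds -> v = 17 - 7 = 10.
Iteration 5: 10 > 9 holds -> v = 10 - 7 = 3.
Iteration 6: 3 > 9 fails; recursion stops.
SUM(v) = 38 + 31 + 24 + 17 + 10 + 3 = 123.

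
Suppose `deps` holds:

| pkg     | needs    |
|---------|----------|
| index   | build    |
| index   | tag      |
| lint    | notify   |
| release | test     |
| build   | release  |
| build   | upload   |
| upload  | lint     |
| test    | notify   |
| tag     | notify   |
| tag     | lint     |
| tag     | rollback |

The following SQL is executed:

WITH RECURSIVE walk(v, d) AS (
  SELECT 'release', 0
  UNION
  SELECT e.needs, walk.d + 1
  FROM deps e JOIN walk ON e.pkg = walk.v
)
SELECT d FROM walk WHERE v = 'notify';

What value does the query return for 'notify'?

Base: (release, d=0).
Iteration 1: edges from {release} -> (test, d=1).
Iteration 2: edges from {test} -> (notify, d=2).
Iteration 3: no outgoing edges from {notify}; recursion stops.

2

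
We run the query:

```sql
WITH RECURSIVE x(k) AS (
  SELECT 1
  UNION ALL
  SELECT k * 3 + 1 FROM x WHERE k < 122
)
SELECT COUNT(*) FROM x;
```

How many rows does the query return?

6

Base: k=1.
Iteration 1: 1 < 122 holds -> k = 1 * 3 + 1 = 4.
Iteration 2: 4 < 122 holds -> k = 4 * 3 + 1 = 13.
Iteration 3: 13 < 122 holds -> k = 13 * 3 + 1 = 40.
Iteration 4: 40 < 122 holds -> k = 40 * 3 + 1 = 121.
Iteration 5: 121 < 122 holds -> k = 121 * 3 + 1 = 364.
Iteration 6: 364 < 122 fails; recursion stops.
Total rows emitted: 6.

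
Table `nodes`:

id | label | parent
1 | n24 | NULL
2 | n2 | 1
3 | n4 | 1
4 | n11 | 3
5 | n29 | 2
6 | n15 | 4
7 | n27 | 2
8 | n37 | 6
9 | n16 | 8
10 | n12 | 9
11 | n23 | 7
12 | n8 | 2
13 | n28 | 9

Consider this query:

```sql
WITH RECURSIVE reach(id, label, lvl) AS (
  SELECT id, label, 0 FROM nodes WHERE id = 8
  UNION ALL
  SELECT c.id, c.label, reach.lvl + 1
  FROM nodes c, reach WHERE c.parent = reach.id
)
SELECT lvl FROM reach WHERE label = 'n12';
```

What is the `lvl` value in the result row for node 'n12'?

Base: id=8 (n37) at lvl 0.
Iteration 1: rows with parent in {8} -> n16 (id 9, lvl 1).
Iteration 2: rows with parent in {9} -> n12 (id 10, lvl 2), n28 (id 13, lvl 2).
Iteration 3: no rows with parent in {10,13}; recursion stops.

2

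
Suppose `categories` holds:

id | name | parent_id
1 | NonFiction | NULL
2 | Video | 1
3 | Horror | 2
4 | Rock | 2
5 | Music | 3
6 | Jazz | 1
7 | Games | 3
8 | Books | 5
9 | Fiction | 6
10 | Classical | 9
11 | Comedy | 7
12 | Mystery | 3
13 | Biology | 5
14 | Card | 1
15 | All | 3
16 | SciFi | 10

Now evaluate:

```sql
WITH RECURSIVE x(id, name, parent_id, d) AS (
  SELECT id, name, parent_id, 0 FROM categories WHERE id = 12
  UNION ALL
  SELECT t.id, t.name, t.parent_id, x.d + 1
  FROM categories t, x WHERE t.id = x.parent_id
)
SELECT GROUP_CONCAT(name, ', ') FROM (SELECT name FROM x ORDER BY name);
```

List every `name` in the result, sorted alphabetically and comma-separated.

Base: id=12 (Mystery), parent_id=3, d 0.
Iteration 1: join on id=3 -> Horror (id 3, parent_id=2, d 1).
Iteration 2: join on id=2 -> Video (id 2, parent_id=1, d 2).
Iteration 3: join on id=1 -> NonFiction (id 1, parent_id=NULL, d 3).
Iteration 4: parent_id is NULL; no match; recursion stops.

Horror, Mystery, NonFiction, Video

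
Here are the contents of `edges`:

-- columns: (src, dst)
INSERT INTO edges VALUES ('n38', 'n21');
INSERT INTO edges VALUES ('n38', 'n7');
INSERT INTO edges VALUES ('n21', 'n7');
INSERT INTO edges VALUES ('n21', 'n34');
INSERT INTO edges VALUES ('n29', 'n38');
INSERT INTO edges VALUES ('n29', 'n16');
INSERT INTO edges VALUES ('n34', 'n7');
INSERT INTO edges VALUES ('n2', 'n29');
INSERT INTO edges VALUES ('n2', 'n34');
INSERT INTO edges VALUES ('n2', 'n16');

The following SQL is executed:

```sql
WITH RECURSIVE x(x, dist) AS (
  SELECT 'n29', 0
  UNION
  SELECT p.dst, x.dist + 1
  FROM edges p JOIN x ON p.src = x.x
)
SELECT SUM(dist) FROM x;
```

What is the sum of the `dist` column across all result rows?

Base: (n29, dist=0).
Iteration 1: edges from {n29} -> (n16, dist=1), (n38, dist=1).
Iteration 2: edges from {n16,n38} -> (n21, dist=2), (n7, dist=2).
Iteration 3: edges from {n21,n7} -> (n34, dist=3), (n7, dist=3).
Iteration 4: edges from {n34,n7} -> (n7, dist=4).
Iteration 5: no outgoing edges from {n7}; recursion stops.
SUM(dist) = 0 + 1 + 1 + 2 + 2 + 3 + 3 + 4 = 16.

16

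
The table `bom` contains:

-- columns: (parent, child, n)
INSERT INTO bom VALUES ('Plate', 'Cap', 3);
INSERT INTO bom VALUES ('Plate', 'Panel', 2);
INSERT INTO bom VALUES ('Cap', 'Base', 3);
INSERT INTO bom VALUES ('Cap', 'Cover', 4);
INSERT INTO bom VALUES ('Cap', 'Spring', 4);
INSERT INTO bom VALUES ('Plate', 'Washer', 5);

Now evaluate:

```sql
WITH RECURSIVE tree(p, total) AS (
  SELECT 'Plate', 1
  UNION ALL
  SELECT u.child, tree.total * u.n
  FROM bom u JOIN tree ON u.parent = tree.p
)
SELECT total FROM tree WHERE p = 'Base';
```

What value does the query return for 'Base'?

Base: (Plate, total=1).
Iteration 1: components of {Plate} -> Cap = 1*3 = 3, Panel = 1*2 = 2, Washer = 1*5 = 5.
Iteration 2: components of {Cap,Panel,Washer} -> Base = 3*3 = 9, Cover = 3*4 = 12, Spring = 3*4 = 12.
Iteration 3: no further components; recursion stops.

9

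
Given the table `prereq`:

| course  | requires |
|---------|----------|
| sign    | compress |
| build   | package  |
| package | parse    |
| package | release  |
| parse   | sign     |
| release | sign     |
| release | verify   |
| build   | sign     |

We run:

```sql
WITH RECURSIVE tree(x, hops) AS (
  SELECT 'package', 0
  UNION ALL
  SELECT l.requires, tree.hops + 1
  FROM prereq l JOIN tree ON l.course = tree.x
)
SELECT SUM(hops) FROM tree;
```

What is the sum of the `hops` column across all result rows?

14

Base: (package, hops=0).
Iteration 1: edges from {package} -> (parse, hops=1), (release, hops=1).
Iteration 2: edges from {parse,release} -> (sign, hops=2) x2, (verify, hops=2). [UNION ALL keeps all 3 new rows, including repeats]
Iteration 3: edges from {sign,verify} -> (compress, hops=3) x2. [UNION ALL keeps all 2 new rows, including repeats]
Iteration 4: no outgoing edges from {compress}; recursion stops.
SUM(hops) = 0 + 1 + 1 + 2 + 2 + 2 + 3 + 3 = 14.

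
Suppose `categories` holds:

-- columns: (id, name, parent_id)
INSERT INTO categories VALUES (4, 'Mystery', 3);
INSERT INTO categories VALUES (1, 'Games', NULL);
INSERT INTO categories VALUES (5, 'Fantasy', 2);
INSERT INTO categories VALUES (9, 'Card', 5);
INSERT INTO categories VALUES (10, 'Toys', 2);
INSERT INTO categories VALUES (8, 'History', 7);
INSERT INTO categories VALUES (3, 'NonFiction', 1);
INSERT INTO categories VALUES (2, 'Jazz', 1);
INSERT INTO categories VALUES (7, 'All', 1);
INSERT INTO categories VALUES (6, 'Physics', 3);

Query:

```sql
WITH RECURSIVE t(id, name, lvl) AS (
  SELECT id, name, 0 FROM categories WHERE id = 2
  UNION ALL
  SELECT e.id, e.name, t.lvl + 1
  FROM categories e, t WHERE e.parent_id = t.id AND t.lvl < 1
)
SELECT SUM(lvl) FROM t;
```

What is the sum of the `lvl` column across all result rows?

Base: id=2 (Jazz) at lvl 0.
Iteration 1: rows with parent_id in {2} -> Fantasy (id 5, lvl 1), Toys (id 10, lvl 1).
Iteration 2: lvl < 1 fails for all current rows; recursion stops.
SUM(lvl) = 0 + 1 + 1 = 2.

2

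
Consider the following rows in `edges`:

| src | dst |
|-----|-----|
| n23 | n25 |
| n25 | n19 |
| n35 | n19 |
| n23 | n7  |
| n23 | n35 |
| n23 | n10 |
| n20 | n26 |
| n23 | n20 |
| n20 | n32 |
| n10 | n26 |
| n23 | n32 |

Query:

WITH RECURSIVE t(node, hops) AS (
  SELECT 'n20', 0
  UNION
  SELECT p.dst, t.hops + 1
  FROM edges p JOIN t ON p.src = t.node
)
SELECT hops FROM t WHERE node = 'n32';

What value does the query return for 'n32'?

1

Base: (n20, hops=0).
Iteration 1: edges from {n20} -> (n26, hops=1), (n32, hops=1).
Iteration 2: no outgoing edges from {n26,n32}; recursion stops.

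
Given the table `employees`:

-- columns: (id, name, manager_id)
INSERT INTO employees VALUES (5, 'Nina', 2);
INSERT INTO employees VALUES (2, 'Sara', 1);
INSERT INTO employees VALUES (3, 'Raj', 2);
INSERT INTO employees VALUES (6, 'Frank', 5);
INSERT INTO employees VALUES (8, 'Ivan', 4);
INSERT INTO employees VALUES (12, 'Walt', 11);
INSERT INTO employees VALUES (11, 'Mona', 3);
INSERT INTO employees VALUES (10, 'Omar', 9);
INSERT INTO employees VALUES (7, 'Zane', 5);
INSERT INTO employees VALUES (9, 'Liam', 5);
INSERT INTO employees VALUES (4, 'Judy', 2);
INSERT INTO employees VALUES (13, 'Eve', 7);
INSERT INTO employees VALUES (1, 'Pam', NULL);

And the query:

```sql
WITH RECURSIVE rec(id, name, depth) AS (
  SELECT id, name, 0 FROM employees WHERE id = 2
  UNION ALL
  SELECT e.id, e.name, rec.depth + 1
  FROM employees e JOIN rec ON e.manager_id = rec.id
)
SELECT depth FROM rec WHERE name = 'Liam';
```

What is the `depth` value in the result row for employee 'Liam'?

Base: id=2 (Sara) at depth 0.
Iteration 1: rows with manager_id in {2} -> Raj (id 3, depth 1), Judy (id 4, depth 1), Nina (id 5, depth 1).
Iteration 2: rows with manager_id in {3,4,5} -> Frank (id 6, depth 2), Zane (id 7, depth 2), Ivan (id 8, depth 2), Liam (id 9, depth 2), Mona (id 11, depth 2).
Iteration 3: rows with manager_id in {6,7,8,9,11} -> Omar (id 10, depth 3), Walt (id 12, depth 3), Eve (id 13, depth 3).
Iteration 4: no rows with manager_id in {10,12,13}; recursion stops.

2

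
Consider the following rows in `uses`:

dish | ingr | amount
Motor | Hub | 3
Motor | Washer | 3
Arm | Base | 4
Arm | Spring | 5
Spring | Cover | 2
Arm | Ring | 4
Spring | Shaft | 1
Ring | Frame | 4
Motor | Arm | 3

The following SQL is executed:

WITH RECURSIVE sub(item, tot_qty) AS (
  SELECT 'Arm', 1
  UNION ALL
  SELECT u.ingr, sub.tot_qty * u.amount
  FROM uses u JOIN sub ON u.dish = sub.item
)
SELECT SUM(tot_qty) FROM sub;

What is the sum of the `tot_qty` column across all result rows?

Base: (Arm, tot_qty=1).
Iteration 1: components of {Arm} -> Base = 1*4 = 4, Ring = 1*4 = 4, Spring = 1*5 = 5.
Iteration 2: components of {Base,Ring,Spring} -> Cover = 5*2 = 10, Frame = 4*4 = 16, Shaft = 5*1 = 5.
Iteration 3: no further components; recursion stops.
SUM(tot_qty) = 1 + 4 + 5 + 4 + 16 + 10 + 5 = 45.

45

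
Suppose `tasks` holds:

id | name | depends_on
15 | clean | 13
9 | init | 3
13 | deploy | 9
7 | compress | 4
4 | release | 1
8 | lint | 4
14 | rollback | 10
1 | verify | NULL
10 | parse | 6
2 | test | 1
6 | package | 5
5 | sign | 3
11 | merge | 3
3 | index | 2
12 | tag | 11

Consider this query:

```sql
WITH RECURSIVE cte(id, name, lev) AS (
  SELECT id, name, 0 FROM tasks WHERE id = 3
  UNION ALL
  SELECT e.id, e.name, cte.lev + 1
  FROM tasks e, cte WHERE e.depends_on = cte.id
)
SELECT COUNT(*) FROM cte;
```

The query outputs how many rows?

Base: id=3 (index) at lev 0.
Iteration 1: rows with depends_on in {3} -> sign (id 5, lev 1), init (id 9, lev 1), merge (id 11, lev 1).
Iteration 2: rows with depends_on in {5,9,11} -> package (id 6, lev 2), tag (id 12, lev 2), deploy (id 13, lev 2).
Iteration 3: rows with depends_on in {6,12,13} -> parse (id 10, lev 3), clean (id 15, lev 3).
Iteration 4: rows with depends_on in {10,15} -> rollback (id 14, lev 4).
Iteration 5: no rows with depends_on in {14}; recursion stops.
Total rows emitted: 10.

10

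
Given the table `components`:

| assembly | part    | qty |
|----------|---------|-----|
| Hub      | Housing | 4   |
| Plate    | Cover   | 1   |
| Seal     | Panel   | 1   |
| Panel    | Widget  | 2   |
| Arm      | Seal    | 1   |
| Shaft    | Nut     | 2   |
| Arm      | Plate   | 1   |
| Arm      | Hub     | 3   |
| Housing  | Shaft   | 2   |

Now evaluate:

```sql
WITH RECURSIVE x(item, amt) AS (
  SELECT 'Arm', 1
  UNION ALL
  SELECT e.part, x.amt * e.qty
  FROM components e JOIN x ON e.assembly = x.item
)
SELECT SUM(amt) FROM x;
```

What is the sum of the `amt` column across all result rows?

Base: (Arm, amt=1).
Iteration 1: components of {Arm} -> Hub = 1*3 = 3, Plate = 1*1 = 1, Seal = 1*1 = 1.
Iteration 2: components of {Hub,Plate,Seal} -> Cover = 1*1 = 1, Housing = 3*4 = 12, Panel = 1*1 = 1.
Iteration 3: components of {Cover,Housing,Panel} -> Shaft = 12*2 = 24, Widget = 1*2 = 2.
Iteration 4: components of {Shaft,Widget} -> Nut = 24*2 = 48.
Iteration 5: no further components; recursion stops.
SUM(amt) = 1 + 3 + 1 + 1 + 12 + 1 + 1 + 24 + 2 + 48 = 94.

94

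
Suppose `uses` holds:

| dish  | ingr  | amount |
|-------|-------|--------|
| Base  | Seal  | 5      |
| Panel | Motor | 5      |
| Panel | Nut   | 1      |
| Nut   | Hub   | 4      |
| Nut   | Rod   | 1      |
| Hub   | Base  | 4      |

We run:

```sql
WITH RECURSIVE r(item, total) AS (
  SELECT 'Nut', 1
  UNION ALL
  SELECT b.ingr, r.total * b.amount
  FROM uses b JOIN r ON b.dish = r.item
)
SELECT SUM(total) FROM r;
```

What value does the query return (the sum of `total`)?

102

Base: (Nut, total=1).
Iteration 1: components of {Nut} -> Hub = 1*4 = 4, Rod = 1*1 = 1.
Iteration 2: components of {Hub,Rod} -> Base = 4*4 = 16.
Iteration 3: components of {Base} -> Seal = 16*5 = 80.
Iteration 4: no further components; recursion stops.
SUM(total) = 1 + 1 + 4 + 16 + 80 = 102.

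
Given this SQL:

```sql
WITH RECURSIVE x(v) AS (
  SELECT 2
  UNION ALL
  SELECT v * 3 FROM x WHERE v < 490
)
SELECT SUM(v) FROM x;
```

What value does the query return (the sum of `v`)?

2186

Base: v=2.
Iteration 1: 2 < 490 holds -> v = 2 * 3 = 6.
Iteration 2: 6 < 490 holds -> v = 6 * 3 = 18.
Iteration 3: 18 < 490 holds -> v = 18 * 3 = 54.
Iteration 4: 54 < 490 holds -> v = 54 * 3 = 162.
Iteration 5: 162 < 490 holds -> v = 162 * 3 = 486.
Iteration 6: 486 < 490 holds -> v = 486 * 3 = 1458.
Iteration 7: 1458 < 490 fails; recursion stops.
SUM(v) = 2 + 6 + 18 + 54 + 162 + 486 + 1458 = 2186.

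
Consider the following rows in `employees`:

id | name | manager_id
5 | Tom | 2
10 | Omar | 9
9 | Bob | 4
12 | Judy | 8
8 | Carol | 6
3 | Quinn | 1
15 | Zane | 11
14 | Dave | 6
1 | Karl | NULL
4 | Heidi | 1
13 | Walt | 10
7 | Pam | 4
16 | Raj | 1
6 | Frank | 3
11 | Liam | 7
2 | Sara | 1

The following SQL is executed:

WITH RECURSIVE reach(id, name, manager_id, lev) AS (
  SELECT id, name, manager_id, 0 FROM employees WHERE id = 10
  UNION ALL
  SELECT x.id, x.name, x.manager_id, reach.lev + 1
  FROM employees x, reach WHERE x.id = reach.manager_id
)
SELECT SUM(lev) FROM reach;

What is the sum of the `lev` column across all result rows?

6

Base: id=10 (Omar), manager_id=9, lev 0.
Iteration 1: join on id=9 -> Bob (id 9, manager_id=4, lev 1).
Iteration 2: join on id=4 -> Heidi (id 4, manager_id=1, lev 2).
Iteration 3: join on id=1 -> Karl (id 1, manager_id=NULL, lev 3).
Iteration 4: manager_id is NULL; no match; recursion stops.
SUM(lev) = 0 + 1 + 2 + 3 = 6.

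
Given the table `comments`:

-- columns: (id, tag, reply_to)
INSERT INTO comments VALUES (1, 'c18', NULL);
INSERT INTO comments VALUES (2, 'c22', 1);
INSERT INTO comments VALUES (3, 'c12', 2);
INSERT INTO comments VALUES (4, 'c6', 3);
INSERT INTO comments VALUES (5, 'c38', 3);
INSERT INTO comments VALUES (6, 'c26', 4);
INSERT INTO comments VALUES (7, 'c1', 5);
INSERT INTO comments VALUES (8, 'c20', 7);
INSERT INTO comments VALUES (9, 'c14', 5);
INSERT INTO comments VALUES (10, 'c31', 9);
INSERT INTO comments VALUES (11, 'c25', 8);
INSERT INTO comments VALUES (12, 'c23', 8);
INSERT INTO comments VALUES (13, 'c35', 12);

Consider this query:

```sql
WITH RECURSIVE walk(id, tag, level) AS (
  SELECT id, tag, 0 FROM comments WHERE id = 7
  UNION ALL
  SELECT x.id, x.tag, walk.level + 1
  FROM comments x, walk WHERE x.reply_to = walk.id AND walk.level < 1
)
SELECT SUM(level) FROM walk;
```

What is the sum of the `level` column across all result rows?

1

Base: id=7 (c1) at level 0.
Iteration 1: rows with reply_to in {7} -> c20 (id 8, level 1).
Iteration 2: level < 1 fails for all current rows; recursion stops.
SUM(level) = 0 + 1 = 1.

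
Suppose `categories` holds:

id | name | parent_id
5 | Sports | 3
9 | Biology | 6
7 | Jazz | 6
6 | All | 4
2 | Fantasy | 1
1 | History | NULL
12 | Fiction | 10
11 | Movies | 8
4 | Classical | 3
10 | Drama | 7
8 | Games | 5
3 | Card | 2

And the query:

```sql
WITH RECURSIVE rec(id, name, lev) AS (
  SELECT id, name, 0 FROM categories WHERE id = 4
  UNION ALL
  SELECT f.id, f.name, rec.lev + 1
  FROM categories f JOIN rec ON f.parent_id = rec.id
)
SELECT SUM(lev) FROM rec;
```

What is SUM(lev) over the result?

Base: id=4 (Classical) at lev 0.
Iteration 1: rows with parent_id in {4} -> All (id 6, lev 1).
Iteration 2: rows with parent_id in {6} -> Jazz (id 7, lev 2), Biology (id 9, lev 2).
Iteration 3: rows with parent_id in {7,9} -> Drama (id 10, lev 3).
Iteration 4: rows with parent_id in {10} -> Fiction (id 12, lev 4).
Iteration 5: no rows with parent_id in {12}; recursion stops.
SUM(lev) = 0 + 1 + 2 + 2 + 3 + 4 = 12.

12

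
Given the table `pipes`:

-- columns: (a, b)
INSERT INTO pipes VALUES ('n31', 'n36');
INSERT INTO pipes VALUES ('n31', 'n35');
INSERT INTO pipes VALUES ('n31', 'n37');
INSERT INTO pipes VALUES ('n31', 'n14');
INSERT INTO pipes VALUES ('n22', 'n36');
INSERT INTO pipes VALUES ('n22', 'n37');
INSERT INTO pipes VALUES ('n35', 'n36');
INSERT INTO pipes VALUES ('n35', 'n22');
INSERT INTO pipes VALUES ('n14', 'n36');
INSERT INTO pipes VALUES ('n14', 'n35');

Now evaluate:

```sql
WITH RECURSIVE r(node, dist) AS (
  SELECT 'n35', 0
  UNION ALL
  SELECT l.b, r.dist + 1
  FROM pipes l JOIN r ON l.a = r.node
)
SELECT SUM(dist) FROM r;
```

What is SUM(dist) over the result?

Base: (n35, dist=0).
Iteration 1: edges from {n35} -> (n22, dist=1), (n36, dist=1).
Iteration 2: edges from {n22,n36} -> (n36, dist=2), (n37, dist=2).
Iteration 3: no outgoing edges from {n36,n37}; recursion stops.
SUM(dist) = 0 + 1 + 1 + 2 + 2 = 6.

6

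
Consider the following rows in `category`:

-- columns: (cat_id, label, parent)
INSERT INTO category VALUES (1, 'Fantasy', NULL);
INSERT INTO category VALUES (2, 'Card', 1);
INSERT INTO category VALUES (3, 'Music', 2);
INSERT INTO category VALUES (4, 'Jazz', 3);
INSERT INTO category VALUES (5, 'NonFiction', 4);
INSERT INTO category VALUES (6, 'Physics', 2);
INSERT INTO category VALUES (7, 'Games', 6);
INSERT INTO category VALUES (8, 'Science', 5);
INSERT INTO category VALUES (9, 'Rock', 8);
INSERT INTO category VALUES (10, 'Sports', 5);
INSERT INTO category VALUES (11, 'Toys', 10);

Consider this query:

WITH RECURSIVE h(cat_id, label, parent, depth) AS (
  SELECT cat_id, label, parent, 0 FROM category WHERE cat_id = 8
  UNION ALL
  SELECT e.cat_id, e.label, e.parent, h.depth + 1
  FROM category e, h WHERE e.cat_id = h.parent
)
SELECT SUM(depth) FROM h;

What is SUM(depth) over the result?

15

Base: cat_id=8 (Science), parent=5, depth 0.
Iteration 1: join on cat_id=5 -> NonFiction (id 5, parent=4, depth 1).
Iteration 2: join on cat_id=4 -> Jazz (id 4, parent=3, depth 2).
Iteration 3: join on cat_id=3 -> Music (id 3, parent=2, depth 3).
Iteration 4: join on cat_id=2 -> Card (id 2, parent=1, depth 4).
Iteration 5: join on cat_id=1 -> Fantasy (id 1, parent=NULL, depth 5).
Iteration 6: parent is NULL; no match; recursion stops.
SUM(depth) = 0 + 1 + 2 + 3 + 4 + 5 = 15.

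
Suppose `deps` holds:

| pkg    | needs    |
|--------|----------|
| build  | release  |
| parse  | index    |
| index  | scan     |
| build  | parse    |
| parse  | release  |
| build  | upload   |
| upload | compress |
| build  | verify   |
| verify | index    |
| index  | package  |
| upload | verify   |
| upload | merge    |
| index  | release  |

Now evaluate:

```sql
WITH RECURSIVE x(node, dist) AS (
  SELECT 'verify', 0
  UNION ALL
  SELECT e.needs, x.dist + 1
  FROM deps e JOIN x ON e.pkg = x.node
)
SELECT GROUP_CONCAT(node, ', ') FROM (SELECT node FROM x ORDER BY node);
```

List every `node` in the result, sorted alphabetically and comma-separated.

Base: (verify, dist=0).
Iteration 1: edges from {verify} -> (index, dist=1).
Iteration 2: edges from {index} -> (package, dist=2), (release, dist=2), (scan, dist=2).
Iteration 3: no outgoing edges from {package,release,scan}; recursion stops.

index, package, release, scan, verify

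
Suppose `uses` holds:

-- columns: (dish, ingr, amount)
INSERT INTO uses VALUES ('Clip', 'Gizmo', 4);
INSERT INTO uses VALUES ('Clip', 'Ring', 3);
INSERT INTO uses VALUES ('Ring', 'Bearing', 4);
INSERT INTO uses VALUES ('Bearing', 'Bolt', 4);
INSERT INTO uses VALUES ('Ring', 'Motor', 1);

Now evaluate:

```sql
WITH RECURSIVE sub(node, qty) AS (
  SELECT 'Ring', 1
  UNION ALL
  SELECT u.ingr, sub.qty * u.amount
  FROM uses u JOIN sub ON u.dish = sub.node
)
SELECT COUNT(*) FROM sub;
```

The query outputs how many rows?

4

Base: (Ring, qty=1).
Iteration 1: components of {Ring} -> Bearing = 1*4 = 4, Motor = 1*1 = 1.
Iteration 2: components of {Bearing,Motor} -> Bolt = 4*4 = 16.
Iteration 3: no further components; recursion stops.
Total rows emitted: 4.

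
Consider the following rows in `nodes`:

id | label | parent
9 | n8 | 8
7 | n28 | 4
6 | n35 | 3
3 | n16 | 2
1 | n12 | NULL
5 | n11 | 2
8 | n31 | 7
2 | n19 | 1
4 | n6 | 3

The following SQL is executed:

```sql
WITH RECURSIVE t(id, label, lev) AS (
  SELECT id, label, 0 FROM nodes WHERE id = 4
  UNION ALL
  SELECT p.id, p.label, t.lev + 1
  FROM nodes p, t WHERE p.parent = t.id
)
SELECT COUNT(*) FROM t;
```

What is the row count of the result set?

Base: id=4 (n6) at lev 0.
Iteration 1: rows with parent in {4} -> n28 (id 7, lev 1).
Iteration 2: rows with parent in {7} -> n31 (id 8, lev 2).
Iteration 3: rows with parent in {8} -> n8 (id 9, lev 3).
Iteration 4: no rows with parent in {9}; recursion stops.
Total rows emitted: 4.

4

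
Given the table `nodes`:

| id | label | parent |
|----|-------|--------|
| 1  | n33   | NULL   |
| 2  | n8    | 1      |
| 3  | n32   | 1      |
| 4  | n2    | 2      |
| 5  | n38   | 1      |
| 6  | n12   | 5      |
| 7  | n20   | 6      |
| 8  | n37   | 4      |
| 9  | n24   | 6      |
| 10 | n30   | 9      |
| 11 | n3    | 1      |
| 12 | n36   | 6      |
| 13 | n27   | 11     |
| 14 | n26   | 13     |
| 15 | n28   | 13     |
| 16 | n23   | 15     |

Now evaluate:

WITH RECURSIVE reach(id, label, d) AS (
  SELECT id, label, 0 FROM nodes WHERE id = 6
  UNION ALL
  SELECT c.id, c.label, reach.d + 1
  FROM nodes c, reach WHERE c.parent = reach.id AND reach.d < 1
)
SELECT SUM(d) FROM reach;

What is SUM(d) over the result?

Base: id=6 (n12) at d 0.
Iteration 1: rows with parent in {6} -> n20 (id 7, d 1), n24 (id 9, d 1), n36 (id 12, d 1).
Iteration 2: d < 1 fails for all current rows; recursion stops.
SUM(d) = 0 + 1 + 1 + 1 = 3.

3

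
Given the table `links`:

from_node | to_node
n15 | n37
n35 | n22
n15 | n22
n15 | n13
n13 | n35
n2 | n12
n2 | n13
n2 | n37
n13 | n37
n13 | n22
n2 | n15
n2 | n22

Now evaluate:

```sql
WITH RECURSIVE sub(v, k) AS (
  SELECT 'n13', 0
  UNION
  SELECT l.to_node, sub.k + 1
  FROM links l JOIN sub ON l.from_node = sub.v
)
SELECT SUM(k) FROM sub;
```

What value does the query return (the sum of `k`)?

5

Base: (n13, k=0).
Iteration 1: edges from {n13} -> (n22, k=1), (n35, k=1), (n37, k=1).
Iteration 2: edges from {n22,n35,n37} -> (n22, k=2).
Iteration 3: no outgoing edges from {n22}; recursion stops.
SUM(k) = 0 + 1 + 1 + 1 + 2 = 5.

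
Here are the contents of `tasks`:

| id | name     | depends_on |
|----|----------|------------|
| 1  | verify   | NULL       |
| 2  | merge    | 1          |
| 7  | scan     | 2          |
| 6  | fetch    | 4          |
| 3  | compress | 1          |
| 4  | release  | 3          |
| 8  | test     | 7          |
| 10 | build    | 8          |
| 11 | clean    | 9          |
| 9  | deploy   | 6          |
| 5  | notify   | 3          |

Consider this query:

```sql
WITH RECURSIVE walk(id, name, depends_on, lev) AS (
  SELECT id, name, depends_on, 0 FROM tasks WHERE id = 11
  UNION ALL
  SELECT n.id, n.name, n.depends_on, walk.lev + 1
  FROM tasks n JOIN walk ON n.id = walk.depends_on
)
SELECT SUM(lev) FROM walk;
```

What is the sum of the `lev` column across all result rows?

Base: id=11 (clean), depends_on=9, lev 0.
Iteration 1: join on id=9 -> deploy (id 9, depends_on=6, lev 1).
Iteration 2: join on id=6 -> fetch (id 6, depends_on=4, lev 2).
Iteration 3: join on id=4 -> release (id 4, depends_on=3, lev 3).
Iteration 4: join on id=3 -> compress (id 3, depends_on=1, lev 4).
Iteration 5: join on id=1 -> verify (id 1, depends_on=NULL, lev 5).
Iteration 6: depends_on is NULL; no match; recursion stops.
SUM(lev) = 0 + 1 + 2 + 3 + 4 + 5 = 15.

15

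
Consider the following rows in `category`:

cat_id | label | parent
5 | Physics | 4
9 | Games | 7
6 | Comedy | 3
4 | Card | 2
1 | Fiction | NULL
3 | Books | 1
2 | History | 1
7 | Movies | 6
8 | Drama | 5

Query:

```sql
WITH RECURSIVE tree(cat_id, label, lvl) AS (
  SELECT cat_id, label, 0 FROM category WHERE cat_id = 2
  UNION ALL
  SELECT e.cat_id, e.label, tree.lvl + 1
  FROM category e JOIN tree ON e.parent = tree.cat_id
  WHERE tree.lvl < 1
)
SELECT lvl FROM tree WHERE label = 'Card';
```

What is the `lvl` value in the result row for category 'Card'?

Base: cat_id=2 (History) at lvl 0.
Iteration 1: rows with parent in {2} -> Card (id 4, lvl 1).
Iteration 2: lvl < 1 fails for all current rows; recursion stops.

1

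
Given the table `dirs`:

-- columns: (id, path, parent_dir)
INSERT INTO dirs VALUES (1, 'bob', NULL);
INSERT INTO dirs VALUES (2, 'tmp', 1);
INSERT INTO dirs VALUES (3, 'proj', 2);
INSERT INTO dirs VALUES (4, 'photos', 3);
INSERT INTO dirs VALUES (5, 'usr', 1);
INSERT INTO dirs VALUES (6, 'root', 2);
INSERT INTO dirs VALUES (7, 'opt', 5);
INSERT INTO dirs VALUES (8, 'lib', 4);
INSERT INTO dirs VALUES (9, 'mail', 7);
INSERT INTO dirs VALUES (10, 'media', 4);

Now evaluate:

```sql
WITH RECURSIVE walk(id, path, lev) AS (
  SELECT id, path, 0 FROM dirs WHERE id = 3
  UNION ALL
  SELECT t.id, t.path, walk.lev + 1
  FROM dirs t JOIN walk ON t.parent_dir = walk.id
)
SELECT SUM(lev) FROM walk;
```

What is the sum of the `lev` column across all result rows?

5

Base: id=3 (proj) at lev 0.
Iteration 1: rows with parent_dir in {3} -> photos (id 4, lev 1).
Iteration 2: rows with parent_dir in {4} -> lib (id 8, lev 2), media (id 10, lev 2).
Iteration 3: no rows with parent_dir in {8,10}; recursion stops.
SUM(lev) = 0 + 1 + 2 + 2 = 5.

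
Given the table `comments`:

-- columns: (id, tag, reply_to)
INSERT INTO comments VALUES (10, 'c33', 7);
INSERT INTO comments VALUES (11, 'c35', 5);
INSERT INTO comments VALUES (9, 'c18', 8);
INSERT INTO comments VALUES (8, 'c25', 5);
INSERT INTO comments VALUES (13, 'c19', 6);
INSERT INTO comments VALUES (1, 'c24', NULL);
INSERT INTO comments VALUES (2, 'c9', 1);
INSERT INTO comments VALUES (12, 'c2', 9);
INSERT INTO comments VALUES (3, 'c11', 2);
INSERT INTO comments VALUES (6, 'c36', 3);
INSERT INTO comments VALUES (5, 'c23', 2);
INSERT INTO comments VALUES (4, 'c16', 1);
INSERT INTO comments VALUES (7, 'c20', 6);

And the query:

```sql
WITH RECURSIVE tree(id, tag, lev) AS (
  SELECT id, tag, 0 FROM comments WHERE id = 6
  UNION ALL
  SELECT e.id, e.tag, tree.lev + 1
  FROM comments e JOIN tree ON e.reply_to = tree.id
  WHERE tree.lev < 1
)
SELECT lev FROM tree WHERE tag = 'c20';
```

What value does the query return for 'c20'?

Base: id=6 (c36) at lev 0.
Iteration 1: rows with reply_to in {6} -> c20 (id 7, lev 1), c19 (id 13, lev 1).
Iteration 2: lev < 1 fails for all current rows; recursion stops.

1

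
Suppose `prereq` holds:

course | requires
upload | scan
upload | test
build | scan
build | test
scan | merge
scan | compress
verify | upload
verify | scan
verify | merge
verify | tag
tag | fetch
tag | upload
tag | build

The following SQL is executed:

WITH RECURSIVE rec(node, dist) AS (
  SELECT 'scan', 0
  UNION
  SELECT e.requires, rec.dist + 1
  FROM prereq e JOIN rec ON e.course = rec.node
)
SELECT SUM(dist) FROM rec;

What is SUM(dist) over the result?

2

Base: (scan, dist=0).
Iteration 1: edges from {scan} -> (compress, dist=1), (merge, dist=1).
Iteration 2: no outgoing edges from {compress,merge}; recursion stops.
SUM(dist) = 0 + 1 + 1 = 2.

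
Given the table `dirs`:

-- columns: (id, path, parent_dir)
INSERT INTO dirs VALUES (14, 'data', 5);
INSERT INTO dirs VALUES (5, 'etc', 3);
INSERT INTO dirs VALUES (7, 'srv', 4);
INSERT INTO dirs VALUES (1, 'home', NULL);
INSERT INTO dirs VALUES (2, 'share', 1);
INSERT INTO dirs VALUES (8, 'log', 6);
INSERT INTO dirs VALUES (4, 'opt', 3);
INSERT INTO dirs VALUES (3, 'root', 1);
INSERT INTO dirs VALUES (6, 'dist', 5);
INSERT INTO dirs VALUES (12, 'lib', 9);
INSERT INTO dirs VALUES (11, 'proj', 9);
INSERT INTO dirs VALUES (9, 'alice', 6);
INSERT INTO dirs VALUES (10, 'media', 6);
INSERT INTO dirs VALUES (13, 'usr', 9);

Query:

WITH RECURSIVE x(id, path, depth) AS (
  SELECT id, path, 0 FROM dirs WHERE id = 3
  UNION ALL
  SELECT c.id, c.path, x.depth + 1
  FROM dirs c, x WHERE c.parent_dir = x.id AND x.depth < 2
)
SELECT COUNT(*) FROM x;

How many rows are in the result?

6

Base: id=3 (root) at depth 0.
Iteration 1: rows with parent_dir in {3} -> opt (id 4, depth 1), etc (id 5, depth 1).
Iteration 2: rows with parent_dir in {4,5} -> dist (id 6, depth 2), srv (id 7, depth 2), data (id 14, depth 2).
Iteration 3: depth < 2 fails for all current rows; recursion stops.
Total rows emitted: 6.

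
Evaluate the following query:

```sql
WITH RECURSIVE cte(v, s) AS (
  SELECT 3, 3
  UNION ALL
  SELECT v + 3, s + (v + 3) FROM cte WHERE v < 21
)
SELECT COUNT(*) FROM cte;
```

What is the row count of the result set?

7

Base: v=3, s=3.
Iteration 1: 3 < 21 holds -> v = 3 + 3 = 6, s = 3 + 6 = 9.
Iteration 2: 6 < 21 holds -> v = 6 + 3 = 9, s = 9 + 9 = 18.
Iteration 3: 9 < 21 holds -> v = 9 + 3 = 12, s = 18 + 12 = 30.
Iteration 4: 12 < 21 holds -> v = 12 + 3 = 15, s = 30 + 15 = 45.
Iteration 5: 15 < 21 holds -> v = 15 + 3 = 18, s = 45 + 18 = 63.
Iteration 6: 18 < 21 holds -> v = 18 + 3 = 21, s = 63 + 21 = 84.
Iteration 7: 21 < 21 fails; recursion stops.
Total rows emitted: 7.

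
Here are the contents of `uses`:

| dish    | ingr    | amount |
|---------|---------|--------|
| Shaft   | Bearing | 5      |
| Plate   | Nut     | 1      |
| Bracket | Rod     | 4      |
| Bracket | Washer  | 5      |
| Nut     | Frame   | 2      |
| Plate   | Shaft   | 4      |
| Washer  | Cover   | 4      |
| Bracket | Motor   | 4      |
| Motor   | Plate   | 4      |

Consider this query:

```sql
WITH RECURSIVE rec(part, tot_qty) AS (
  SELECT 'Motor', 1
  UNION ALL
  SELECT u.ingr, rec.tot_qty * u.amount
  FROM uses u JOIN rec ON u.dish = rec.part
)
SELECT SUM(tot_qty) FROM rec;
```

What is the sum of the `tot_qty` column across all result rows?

113

Base: (Motor, tot_qty=1).
Iteration 1: components of {Motor} -> Plate = 1*4 = 4.
Iteration 2: components of {Plate} -> Nut = 4*1 = 4, Shaft = 4*4 = 16.
Iteration 3: components of {Nut,Shaft} -> Bearing = 16*5 = 80, Frame = 4*2 = 8.
Iteration 4: no further components; recursion stops.
SUM(tot_qty) = 1 + 4 + 4 + 16 + 8 + 80 = 113.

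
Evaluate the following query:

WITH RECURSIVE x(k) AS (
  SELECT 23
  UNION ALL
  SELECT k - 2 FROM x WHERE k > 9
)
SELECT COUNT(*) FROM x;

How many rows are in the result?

8

Base: k=23.
Iteration 1: 23 > 9 holds -> k = 23 - 2 = 21.
Iteration 2: 21 > 9 holds -> k = 21 - 2 = 19.
Iteration 3: 19 > 9 holds -> k = 19 - 2 = 17.
Iteration 4: 17 > 9 holds -> k = 17 - 2 = 15.
Iteration 5: 15 > 9 holds -> k = 15 - 2 = 13.
Iteration 6: 13 > 9 holds -> k = 13 - 2 = 11.
Iteration 7: 11 > 9 holds -> k = 11 - 2 = 9.
Iteration 8: 9 > 9 fails; recursion stops.
Total rows emitted: 8.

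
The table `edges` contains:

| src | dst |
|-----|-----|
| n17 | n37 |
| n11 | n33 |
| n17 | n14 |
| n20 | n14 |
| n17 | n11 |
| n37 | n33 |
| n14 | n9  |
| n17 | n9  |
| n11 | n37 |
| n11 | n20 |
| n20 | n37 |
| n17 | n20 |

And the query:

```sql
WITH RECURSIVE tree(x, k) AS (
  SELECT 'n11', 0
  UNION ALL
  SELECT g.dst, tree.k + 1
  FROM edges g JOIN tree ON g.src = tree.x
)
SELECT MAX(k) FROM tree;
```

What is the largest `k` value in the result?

Base: (n11, k=0).
Iteration 1: edges from {n11} -> (n20, k=1), (n33, k=1), (n37, k=1).
Iteration 2: edges from {n20,n33,n37} -> (n14, k=2), (n33, k=2), (n37, k=2).
Iteration 3: edges from {n14,n33,n37} -> (n33, k=3), (n9, k=3).
Iteration 4: no outgoing edges from {n33,n9}; recursion stops.
k values: 0, 1, 1, 1, 2, 2, 2, 3, 3; the maximum is 3.

3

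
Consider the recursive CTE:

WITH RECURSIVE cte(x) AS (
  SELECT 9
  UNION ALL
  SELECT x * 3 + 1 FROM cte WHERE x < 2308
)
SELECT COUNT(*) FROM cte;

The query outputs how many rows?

6

Base: x=9.
Iteration 1: 9 < 2308 holds -> x = 9 * 3 + 1 = 28.
Iteration 2: 28 < 2308 holds -> x = 28 * 3 + 1 = 85.
Iteration 3: 85 < 2308 holds -> x = 85 * 3 + 1 = 256.
Iteration 4: 256 < 2308 holds -> x = 256 * 3 + 1 = 769.
Iteration 5: 769 < 2308 holds -> x = 769 * 3 + 1 = 2308.
Iteration 6: 2308 < 2308 fails; recursion stops.
Total rows emitted: 6.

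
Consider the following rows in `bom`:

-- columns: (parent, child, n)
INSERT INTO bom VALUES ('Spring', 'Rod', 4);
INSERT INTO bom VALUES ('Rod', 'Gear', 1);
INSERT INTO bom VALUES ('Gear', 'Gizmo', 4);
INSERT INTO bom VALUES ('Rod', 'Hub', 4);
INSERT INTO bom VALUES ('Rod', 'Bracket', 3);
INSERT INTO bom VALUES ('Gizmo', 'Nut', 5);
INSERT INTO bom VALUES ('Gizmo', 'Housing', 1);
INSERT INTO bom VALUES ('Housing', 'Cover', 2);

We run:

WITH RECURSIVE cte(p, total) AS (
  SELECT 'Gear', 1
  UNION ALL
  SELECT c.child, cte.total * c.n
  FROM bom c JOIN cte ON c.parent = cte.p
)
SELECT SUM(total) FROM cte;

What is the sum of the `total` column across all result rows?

Base: (Gear, total=1).
Iteration 1: components of {Gear} -> Gizmo = 1*4 = 4.
Iteration 2: components of {Gizmo} -> Housing = 4*1 = 4, Nut = 4*5 = 20.
Iteration 3: components of {Housing,Nut} -> Cover = 4*2 = 8.
Iteration 4: no further components; recursion stops.
SUM(total) = 1 + 4 + 20 + 4 + 8 = 37.

37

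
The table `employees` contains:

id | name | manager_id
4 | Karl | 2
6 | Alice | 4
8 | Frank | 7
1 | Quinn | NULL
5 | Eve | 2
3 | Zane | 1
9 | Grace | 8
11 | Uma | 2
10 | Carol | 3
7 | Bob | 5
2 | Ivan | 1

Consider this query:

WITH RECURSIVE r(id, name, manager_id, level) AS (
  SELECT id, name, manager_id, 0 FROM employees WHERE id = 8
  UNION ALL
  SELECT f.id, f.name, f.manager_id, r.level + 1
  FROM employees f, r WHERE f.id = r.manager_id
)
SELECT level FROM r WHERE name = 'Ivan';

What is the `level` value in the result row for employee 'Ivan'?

3

Base: id=8 (Frank), manager_id=7, level 0.
Iteration 1: join on id=7 -> Bob (id 7, manager_id=5, level 1).
Iteration 2: join on id=5 -> Eve (id 5, manager_id=2, level 2).
Iteration 3: join on id=2 -> Ivan (id 2, manager_id=1, level 3).
Iteration 4: join on id=1 -> Quinn (id 1, manager_id=NULL, level 4).
Iteration 5: manager_id is NULL; no match; recursion stops.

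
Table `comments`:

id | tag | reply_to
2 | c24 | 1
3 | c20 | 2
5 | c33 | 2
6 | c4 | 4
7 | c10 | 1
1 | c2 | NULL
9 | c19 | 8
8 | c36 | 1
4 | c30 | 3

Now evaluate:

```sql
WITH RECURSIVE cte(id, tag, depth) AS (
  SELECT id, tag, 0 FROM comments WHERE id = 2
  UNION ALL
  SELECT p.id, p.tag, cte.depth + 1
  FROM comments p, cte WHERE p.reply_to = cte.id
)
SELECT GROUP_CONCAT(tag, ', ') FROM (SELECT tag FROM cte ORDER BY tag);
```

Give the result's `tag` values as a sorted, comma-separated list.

c20, c24, c30, c33, c4

Base: id=2 (c24) at depth 0.
Iteration 1: rows with reply_to in {2} -> c20 (id 3, depth 1), c33 (id 5, depth 1).
Iteration 2: rows with reply_to in {3,5} -> c30 (id 4, depth 2).
Iteration 3: rows with reply_to in {4} -> c4 (id 6, depth 3).
Iteration 4: no rows with reply_to in {6}; recursion stops.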